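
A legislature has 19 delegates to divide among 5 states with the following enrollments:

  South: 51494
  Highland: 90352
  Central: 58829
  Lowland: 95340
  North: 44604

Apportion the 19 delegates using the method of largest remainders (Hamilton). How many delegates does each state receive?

South=3, Highland=5, Central=3, Lowland=5, North=3

The standard divisor is 340619/19 ≈ 17927.316.
Standard quotas: South 2.8724, Highland 5.0399, Central 3.2815, Lowland 5.3181, North 2.4880.
Lower quotas: South 2, Highland 5, Central 3, Lowland 5, North 2 (sum 17, leaving 2 seats).
Remainders in descending order: South 0.8724, North 0.4880, Lowland 0.3181, Central 0.2815, Highland 0.0399.
The surplus seats go to South, North.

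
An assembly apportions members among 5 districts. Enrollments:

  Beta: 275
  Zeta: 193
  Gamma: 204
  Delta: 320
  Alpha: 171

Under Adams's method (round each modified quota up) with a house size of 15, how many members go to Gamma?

3

Standard divisor 1163/15 ≈ 77.533; standard quotas: Beta 3.547, Zeta 2.489, Gamma 2.631, Delta 4.127, Alpha 2.206.
Rounding up gives 4, 3, 3, 5, 3 = 18 seats, so the divisor must be adjusted.
With modified divisor 94: modified quotas Beta 2.926, Zeta 2.053, Gamma 2.170, Delta 3.404, Alpha 1.819.
Rounding up: Beta 3, Zeta 3, Gamma 3, Delta 4, Alpha 2 (total 15).
Gamma receives 3.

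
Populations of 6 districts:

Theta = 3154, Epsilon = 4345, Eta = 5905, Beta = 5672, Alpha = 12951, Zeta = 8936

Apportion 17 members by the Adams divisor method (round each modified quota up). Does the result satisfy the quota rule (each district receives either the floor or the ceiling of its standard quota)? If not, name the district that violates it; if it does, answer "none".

Standard quotas: Theta 1.309, Epsilon 1.803, Eta 2.451, Beta 2.354, Alpha 5.375, Zeta 3.709.
Adams allocation: Theta 2, Epsilon 2, Eta 2, Beta 2, Alpha 5, Zeta 4.
Every allocation lies between the lower and upper quota.

none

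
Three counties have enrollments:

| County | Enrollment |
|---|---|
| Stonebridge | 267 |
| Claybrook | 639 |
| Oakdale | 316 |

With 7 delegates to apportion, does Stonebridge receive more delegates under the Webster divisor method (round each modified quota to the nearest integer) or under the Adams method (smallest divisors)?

Adams

Webster: Stonebridge 1, Claybrook 4, Oakdale 2.
Adams: Stonebridge 2, Claybrook 3, Oakdale 2.
Stonebridge gets 1 under Webster and 2 under Adams.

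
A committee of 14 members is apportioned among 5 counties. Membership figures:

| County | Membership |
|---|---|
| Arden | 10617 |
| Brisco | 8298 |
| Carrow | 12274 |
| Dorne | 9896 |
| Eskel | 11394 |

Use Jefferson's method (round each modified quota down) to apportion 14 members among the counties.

Arden 3, Brisco 2, Carrow 3, Dorne 3, Eskel 3

Standard divisor 52479/14 ≈ 3748.5; standard quotas: Arden 2.832, Brisco 2.214, Carrow 3.274, Dorne 2.640, Eskel 3.040.
Rounding down gives 2, 2, 3, 2, 3 = 12 seats, so the divisor must be adjusted.
With modified divisor 3200: modified quotas Arden 3.318, Brisco 2.593, Carrow 3.836, Dorne 3.092, Eskel 3.561.
Rounding down: Arden 3, Brisco 2, Carrow 3, Dorne 3, Eskel 3 (total 14).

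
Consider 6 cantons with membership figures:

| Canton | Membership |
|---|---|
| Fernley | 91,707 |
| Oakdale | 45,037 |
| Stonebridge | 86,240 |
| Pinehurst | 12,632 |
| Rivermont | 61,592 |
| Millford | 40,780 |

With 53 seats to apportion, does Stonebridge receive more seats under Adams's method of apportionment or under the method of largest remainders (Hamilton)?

Hamilton

Adams: Fernley 14, Oakdale 7, Stonebridge 13, Pinehurst 2, Rivermont 10, Millford 7.
Hamilton: Fernley 14, Oakdale 7, Stonebridge 14, Pinehurst 2, Rivermont 10, Millford 6.
Stonebridge gets 13 under Adams and 14 under Hamilton.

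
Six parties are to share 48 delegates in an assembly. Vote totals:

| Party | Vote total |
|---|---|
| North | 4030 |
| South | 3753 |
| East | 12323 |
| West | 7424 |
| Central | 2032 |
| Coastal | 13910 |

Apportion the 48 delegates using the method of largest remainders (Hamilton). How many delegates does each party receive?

North 5; South 4; East 14; West 8; Central 2; Coastal 15

The standard divisor is 43472/48 ≈ 905.667.
Standard quotas: North 4.4498, South 4.1439, East 13.6066, West 8.1973, Central 2.2437, Coastal 15.3589.
Lower quotas: North 4, South 4, East 13, West 8, Central 2, Coastal 15 (sum 46, leaving 2 seats).
Remainders in descending order: East 0.6066, North 0.4498, Coastal 0.3589, Central 0.2437, West 0.1973, South 0.1439.
Largest remainders: East, North receive the extra seats.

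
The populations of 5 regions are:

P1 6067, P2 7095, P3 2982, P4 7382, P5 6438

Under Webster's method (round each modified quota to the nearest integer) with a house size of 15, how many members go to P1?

Standard divisor 29964/15 ≈ 1997.6; standard quotas: P1 3.037, P2 3.552, P3 1.493, P4 3.695, P5 3.223.
Rounding to the nearest integer gives P1 3, P2 4, P3 1, P4 4, P5 3 — total 15, matching the house size, so no adjustment is needed.
P1 receives 3.

3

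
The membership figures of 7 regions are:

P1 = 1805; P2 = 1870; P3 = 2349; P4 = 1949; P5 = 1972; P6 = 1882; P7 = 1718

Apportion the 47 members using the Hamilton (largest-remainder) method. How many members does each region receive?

The standard divisor is 13545/47 ≈ 288.191.
Standard quotas: P1 6.263, P2 6.489, P3 8.151, P4 6.763, P5 6.843, P6 6.530, P7 5.961.
Lower quotas: P1 6, P2 6, P3 8, P4 6, P5 6, P6 6, P7 5 (sum 43, leaving 4 seats).
Remainders in descending order: P7 0.961, P5 0.843, P4 0.763, P6 0.530, P2 0.489, P1 0.263, P3 0.151.
Largest remainders: P7, P5, P4, P6 receive the extra seats.

P1=6, P2=6, P3=8, P4=7, P5=7, P6=7, P7=6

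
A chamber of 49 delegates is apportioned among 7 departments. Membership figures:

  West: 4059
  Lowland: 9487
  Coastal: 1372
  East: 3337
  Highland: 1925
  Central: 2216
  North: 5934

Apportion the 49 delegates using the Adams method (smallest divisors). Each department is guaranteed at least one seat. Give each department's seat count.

Standard divisor 28330/49 ≈ 578.163; standard quotas: West 7.021, Lowland 16.409, Coastal 2.373, East 5.772, Highland 3.330, Central 3.833, North 10.264.
Rounding up gives 8, 17, 3, 6, 4, 4, 11 = 53 seats, so the divisor must be adjusted.
With modified divisor 637: modified quotas West 6.372, Lowland 14.893, Coastal 2.154, East 5.239, Highland 3.022, Central 3.479, North 9.316.
Rounding up: West 7, Lowland 15, Coastal 3, East 6, Highland 4, Central 4, North 10 (total 49).

West=7, Lowland=15, Coastal=3, East=6, Highland=4, Central=4, North=10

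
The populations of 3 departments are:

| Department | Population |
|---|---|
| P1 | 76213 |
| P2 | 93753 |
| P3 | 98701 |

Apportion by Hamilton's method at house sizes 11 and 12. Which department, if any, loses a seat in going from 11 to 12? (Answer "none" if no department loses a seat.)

At 11 seats: P1 3, P2 4, P3 4.
At 12 seats: P1 3, P2 4, P3 5.
No department's allocation decreased.

none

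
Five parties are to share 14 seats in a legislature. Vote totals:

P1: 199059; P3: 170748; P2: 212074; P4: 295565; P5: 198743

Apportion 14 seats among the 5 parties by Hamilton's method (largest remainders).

P1 3, P3 2, P2 3, P4 4, P5 2

Total 1076189; standard divisor 1076189/14 ≈ 76870.643.
Standard quotas: P1 2.5895, P3 2.2212, P2 2.7588, P4 3.8450, P5 2.5854.
Lower quotas: P1 2, P3 2, P2 2, P4 3, P5 2 (sum 11, leaving 3 seats).
Remainders in descending order: P4 0.8450, P2 0.7588, P1 0.5895, P5 0.5854, P3 0.2212.
Largest remainders: P4, P2, P1 receive the extra seats.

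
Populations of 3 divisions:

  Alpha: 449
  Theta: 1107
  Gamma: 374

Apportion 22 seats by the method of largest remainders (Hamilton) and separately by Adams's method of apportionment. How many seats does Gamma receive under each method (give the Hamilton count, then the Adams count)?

Hamilton: Alpha 5, Theta 13, Gamma 4.
Adams: Alpha 5, Theta 12, Gamma 5.
Gamma gets 4 under Hamilton and 5 under Adams.

4 and 5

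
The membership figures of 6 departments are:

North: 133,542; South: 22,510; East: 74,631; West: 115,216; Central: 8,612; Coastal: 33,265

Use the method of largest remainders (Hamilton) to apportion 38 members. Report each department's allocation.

The standard divisor is 387776/38 ≈ 10204.632.
Standard quotas: North 13.0864, South 2.2059, East 7.3134, West 11.2906, Central 0.8439, Coastal 3.2598.
Lower quotas: North 13, South 2, East 7, West 11, Central 0, Coastal 3 (sum 36, leaving 2 seats).
Remainders in descending order: Central 0.8439, East 0.3134, West 0.2906, Coastal 0.2598, South 0.2059, North 0.0864.
Largest remainders: Central, East receive the extra seats.

North 13, South 2, East 8, West 11, Central 1, Coastal 3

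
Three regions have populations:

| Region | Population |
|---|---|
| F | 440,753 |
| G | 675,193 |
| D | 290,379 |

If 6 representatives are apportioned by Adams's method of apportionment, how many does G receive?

3

Standard divisor 1406325/6 ≈ 234387.5; standard quotas: F 1.880, G 2.881, D 1.239.
Rounding up gives 2, 3, 2 = 7 seats, so the divisor must be adjusted.
With modified divisor 314000: modified quotas F 1.404, G 2.150, D 0.925.
Rounding up: F 2, G 3, D 1 (total 6).
G receives 3.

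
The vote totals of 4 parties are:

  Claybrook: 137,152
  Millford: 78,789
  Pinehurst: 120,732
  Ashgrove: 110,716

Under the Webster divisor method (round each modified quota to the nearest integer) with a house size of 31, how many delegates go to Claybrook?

Standard divisor 447389/31 ≈ 14431.903; standard quotas: Claybrook 9.503, Millford 5.459, Pinehurst 8.366, Ashgrove 7.672.
Rounding to the nearest integer gives Claybrook 10, Millford 5, Pinehurst 8, Ashgrove 8 — total 31, matching the house size, so no adjustment is needed.
Claybrook receives 10.

10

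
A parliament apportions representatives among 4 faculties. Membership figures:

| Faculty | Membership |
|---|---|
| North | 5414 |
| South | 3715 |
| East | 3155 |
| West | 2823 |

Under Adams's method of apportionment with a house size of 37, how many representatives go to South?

9

Standard divisor 15107/37 ≈ 408.297; standard quotas: North 13.260, South 9.099, East 7.727, West 6.914.
Rounding up gives 14, 10, 8, 7 = 39 seats, so the divisor must be adjusted.
With modified divisor 430: modified quotas North 12.591, South 8.640, East 7.337, West 6.565.
Rounding up: North 13, South 9, East 8, West 7 (total 37).
South receives 9.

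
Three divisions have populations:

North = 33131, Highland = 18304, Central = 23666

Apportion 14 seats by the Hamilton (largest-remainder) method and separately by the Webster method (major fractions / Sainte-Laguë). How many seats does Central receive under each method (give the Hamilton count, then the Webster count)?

4 and 5

Hamilton: North 6, Highland 4, Central 4.
Webster: North 6, Highland 3, Central 5.
Central gets 4 under Hamilton and 5 under Webster.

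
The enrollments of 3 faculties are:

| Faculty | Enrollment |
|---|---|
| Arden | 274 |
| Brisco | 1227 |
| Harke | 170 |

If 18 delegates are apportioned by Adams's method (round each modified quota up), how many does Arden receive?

3

Standard divisor 1671/18 ≈ 92.833; standard quotas: Arden 2.952, Brisco 13.217, Harke 1.831.
Rounding up gives 3, 14, 2 = 19 seats, so the divisor must be adjusted.
With modified divisor 100: modified quotas Arden 2.740, Brisco 12.270, Harke 1.700.
Rounding up: Arden 3, Brisco 13, Harke 2 (total 18).
Arden receives 3.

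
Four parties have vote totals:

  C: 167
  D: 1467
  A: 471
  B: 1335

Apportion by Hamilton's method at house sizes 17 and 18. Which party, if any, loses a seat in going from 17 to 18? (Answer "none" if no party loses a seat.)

none

At 17 seats: C 1, D 7, A 2, B 7.
At 18 seats: C 1, D 8, A 2, B 7.
No party's allocation decreased.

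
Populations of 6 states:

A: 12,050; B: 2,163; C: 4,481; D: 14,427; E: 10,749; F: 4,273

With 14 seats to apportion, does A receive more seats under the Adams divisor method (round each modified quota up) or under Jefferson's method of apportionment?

Adams: A 3, B 1, C 2, D 4, E 3, F 1.
Jefferson: A 4, B 0, C 1, D 5, E 3, F 1.
A gets 3 under Adams and 4 under Jefferson.

Jefferson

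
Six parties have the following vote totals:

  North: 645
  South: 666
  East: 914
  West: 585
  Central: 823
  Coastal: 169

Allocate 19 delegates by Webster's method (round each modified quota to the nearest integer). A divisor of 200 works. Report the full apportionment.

With modified divisor 200: modified quotas North 3.225, South 3.330, East 4.570, West 2.925, Central 4.115, Coastal 0.845.
Rounding to the nearest integer: North 3, South 3, East 5, West 3, Central 4, Coastal 1 (total 19).

North=3; South=3; East=5; West=3; Central=4; Coastal=1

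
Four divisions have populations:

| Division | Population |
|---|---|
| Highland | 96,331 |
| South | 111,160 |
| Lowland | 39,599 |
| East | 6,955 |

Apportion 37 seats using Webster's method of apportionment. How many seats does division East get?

Standard divisor 254045/37 ≈ 6866.081; standard quotas: Highland 14.030, South 16.190, Lowland 5.767, East 1.013.
Rounding to the nearest integer gives Highland 14, South 16, Lowland 6, East 1 — total 37, matching the house size, so no adjustment is needed.
East receives 1.

1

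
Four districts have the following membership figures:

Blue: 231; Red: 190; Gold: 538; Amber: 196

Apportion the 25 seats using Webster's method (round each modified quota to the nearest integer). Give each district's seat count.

Blue: 5; Red: 4; Gold: 12; Amber: 4

Standard divisor 1155/25 ≈ 46.2; standard quotas: Blue 5.000, Red 4.113, Gold 11.645, Amber 4.242.
Rounding to the nearest integer gives Blue 5, Red 4, Gold 12, Amber 4 — total 25, matching the house size, so no adjustment is needed.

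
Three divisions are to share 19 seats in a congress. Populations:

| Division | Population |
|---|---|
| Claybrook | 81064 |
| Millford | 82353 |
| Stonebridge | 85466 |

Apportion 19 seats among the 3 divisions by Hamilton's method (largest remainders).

Standard divisor: 248883 ÷ 19 ≈ 13099.105.
Standard quotas: Claybrook 6.1885, Millford 6.2869, Stonebridge 6.5246.
Lower quotas: Claybrook 6, Millford 6, Stonebridge 6 (sum 18, leaving 1 seat).
Remainders in descending order: Stonebridge 0.5246, Millford 0.2869, Claybrook 0.1885.
The surplus seat goes to Stonebridge.

Claybrook 6, Millford 6, Stonebridge 7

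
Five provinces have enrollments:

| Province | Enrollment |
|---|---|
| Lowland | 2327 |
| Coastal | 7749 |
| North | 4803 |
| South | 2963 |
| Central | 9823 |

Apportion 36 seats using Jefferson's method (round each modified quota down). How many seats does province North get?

Standard divisor 27665/36 ≈ 768.472; standard quotas: Lowland 3.028, Coastal 10.084, North 6.250, South 3.856, Central 12.783.
Rounding down gives 3, 10, 6, 3, 12 = 34 seats, so the divisor must be adjusted.
With modified divisor 720: modified quotas Lowland 3.232, Coastal 10.762, North 6.671, South 4.115, Central 13.643.
Rounding down: Lowland 3, Coastal 10, North 6, South 4, Central 13 (total 36).
North receives 6.

6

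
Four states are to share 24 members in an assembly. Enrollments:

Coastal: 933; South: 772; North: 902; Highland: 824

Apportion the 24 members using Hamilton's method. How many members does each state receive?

Coastal 7, South 5, North 6, Highland 6

The standard divisor is 3431/24 ≈ 142.958.
Standard quotas: Coastal 6.526, South 5.400, North 6.310, Highland 5.764.
Lower quotas: Coastal 6, South 5, North 6, Highland 5 (sum 22, leaving 2 seats).
Remainders in descending order: Highland 0.764, Coastal 0.526, South 0.400, North 0.310.
Largest remainders: Highland, Coastal receive the extra seats.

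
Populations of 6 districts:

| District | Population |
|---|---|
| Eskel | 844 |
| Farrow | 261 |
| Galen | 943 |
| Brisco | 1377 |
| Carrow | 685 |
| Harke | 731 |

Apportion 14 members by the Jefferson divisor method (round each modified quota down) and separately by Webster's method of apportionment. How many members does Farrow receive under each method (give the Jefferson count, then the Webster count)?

Jefferson: Eskel 3, Farrow 0, Galen 3, Brisco 4, Carrow 2, Harke 2.
Webster: Eskel 2, Farrow 1, Galen 3, Brisco 4, Carrow 2, Harke 2.
Farrow gets 0 under Jefferson and 1 under Webster.

0 and 1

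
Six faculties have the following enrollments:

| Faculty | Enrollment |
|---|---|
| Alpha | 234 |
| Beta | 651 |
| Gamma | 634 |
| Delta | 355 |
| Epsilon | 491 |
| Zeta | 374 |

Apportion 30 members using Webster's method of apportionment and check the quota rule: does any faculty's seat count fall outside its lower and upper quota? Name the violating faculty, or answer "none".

none

Standard quotas: Alpha 2.563, Beta 7.130, Gamma 6.944, Delta 3.888, Epsilon 5.378, Zeta 4.096.
Webster allocation: Alpha 3, Beta 7, Gamma 7, Delta 4, Epsilon 5, Zeta 4.
Every allocation lies between the lower and upper quota.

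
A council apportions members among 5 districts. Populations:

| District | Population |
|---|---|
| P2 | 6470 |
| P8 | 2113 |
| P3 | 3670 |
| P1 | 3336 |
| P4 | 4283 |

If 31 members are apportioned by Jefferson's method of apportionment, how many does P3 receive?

Standard divisor 19872/31 ≈ 641.032; standard quotas: P2 10.093, P8 3.296, P3 5.725, P1 5.204, P4 6.681.
Rounding down gives 10, 3, 5, 5, 6 = 29 seats, so the divisor must be adjusted.
With modified divisor 600: modified quotas P2 10.783, P8 3.522, P3 6.117, P1 5.560, P4 7.138.
Rounding down: P2 10, P8 3, P3 6, P1 5, P4 7 (total 31).
P3 receives 6.

6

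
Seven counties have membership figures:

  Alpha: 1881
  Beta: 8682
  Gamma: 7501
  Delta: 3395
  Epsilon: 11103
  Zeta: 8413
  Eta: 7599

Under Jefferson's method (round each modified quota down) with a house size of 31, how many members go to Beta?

Standard divisor 48574/31 ≈ 1566.903; standard quotas: Alpha 1.200, Beta 5.541, Gamma 4.787, Delta 2.167, Epsilon 7.086, Zeta 5.369, Eta 4.850.
Rounding down gives 1, 5, 4, 2, 7, 5, 4 = 28 seats, so the divisor must be adjusted.
With modified divisor 1420: modified quotas Alpha 1.325, Beta 6.114, Gamma 5.282, Delta 2.391, Epsilon 7.819, Zeta 5.925, Eta 5.351.
Rounding down: Alpha 1, Beta 6, Gamma 5, Delta 2, Epsilon 7, Zeta 5, Eta 5 (total 31).
Beta receives 6.

6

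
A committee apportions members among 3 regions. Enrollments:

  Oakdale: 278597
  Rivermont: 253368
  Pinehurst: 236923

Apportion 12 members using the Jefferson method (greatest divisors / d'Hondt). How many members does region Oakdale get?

Standard divisor 768888/12 ≈ 64074; standard quotas: Oakdale 4.348, Rivermont 3.954, Pinehurst 3.698.
Rounding down gives 4, 3, 3 = 10 seats, so the divisor must be adjusted.
With modified divisor 57500: modified quotas Oakdale 4.845, Rivermont 4.406, Pinehurst 4.120.
Rounding down: Oakdale 4, Rivermont 4, Pinehurst 4 (total 12).
Oakdale receives 4.

4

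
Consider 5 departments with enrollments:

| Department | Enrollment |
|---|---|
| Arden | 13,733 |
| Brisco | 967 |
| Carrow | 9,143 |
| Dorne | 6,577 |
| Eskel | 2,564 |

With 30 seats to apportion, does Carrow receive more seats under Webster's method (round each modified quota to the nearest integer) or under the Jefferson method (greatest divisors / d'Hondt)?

Webster: Arden 13, Brisco 1, Carrow 8, Dorne 6, Eskel 2.
Jefferson: Arden 13, Brisco 0, Carrow 9, Dorne 6, Eskel 2.
Carrow gets 8 under Webster and 9 under Jefferson.

Jefferson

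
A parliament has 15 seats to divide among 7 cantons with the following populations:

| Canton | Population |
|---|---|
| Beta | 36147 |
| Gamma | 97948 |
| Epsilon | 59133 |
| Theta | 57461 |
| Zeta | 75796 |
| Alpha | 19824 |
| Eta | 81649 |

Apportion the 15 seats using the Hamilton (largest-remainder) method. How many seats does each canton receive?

Beta: 1, Gamma: 3, Epsilon: 2, Theta: 2, Zeta: 3, Alpha: 1, Eta: 3

The standard divisor is 427958/15 ≈ 28530.533.
Standard quotas: Beta 1.2670, Gamma 3.4331, Epsilon 2.0726, Theta 2.0140, Zeta 2.6567, Alpha 0.6948, Eta 2.8618.
Lower quotas: Beta 1, Gamma 3, Epsilon 2, Theta 2, Zeta 2, Alpha 0, Eta 2 (sum 12, leaving 3 seats).
Remainders in descending order: Eta 0.8618, Alpha 0.6948, Zeta 0.6567, Gamma 0.4331, Beta 0.2670, Epsilon 0.0726, Theta 0.0140.
The surplus seats go to Eta, Alpha, Zeta.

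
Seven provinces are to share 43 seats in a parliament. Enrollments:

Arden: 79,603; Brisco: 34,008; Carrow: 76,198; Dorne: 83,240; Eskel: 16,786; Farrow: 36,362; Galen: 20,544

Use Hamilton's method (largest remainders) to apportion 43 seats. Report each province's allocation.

Total 346741; standard divisor 346741/43 ≈ 8063.744.
Standard quotas: Arden 9.8717, Brisco 4.2174, Carrow 9.4495, Dorne 10.3227, Eskel 2.0817, Farrow 4.5093, Galen 2.5477.
Lower quotas: Arden 9, Brisco 4, Carrow 9, Dorne 10, Eskel 2, Farrow 4, Galen 2 (sum 40, leaving 3 seats).
Remainders in descending order: Arden 0.8717, Galen 0.5477, Farrow 0.5093, Carrow 0.4495, Dorne 0.3227, Brisco 0.2174, Eskel 0.0817.
The surplus seats go to Arden, Galen, Farrow.

Arden=10, Brisco=4, Carrow=9, Dorne=10, Eskel=2, Farrow=5, Galen=3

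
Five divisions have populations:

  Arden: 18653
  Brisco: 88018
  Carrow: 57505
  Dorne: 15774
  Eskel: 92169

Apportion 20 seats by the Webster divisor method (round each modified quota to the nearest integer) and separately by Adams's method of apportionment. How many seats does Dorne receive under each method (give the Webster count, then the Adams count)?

1 and 2

Webster: Arden 1, Brisco 7, Carrow 4, Dorne 1, Eskel 7.
Adams: Arden 2, Brisco 6, Carrow 4, Dorne 2, Eskel 6.
Dorne gets 1 under Webster and 2 under Adams.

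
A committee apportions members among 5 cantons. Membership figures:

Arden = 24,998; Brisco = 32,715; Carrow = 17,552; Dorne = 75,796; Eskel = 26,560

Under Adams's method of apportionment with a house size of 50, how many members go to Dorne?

Standard divisor 177621/50 ≈ 3552.42; standard quotas: Arden 7.037, Brisco 9.209, Carrow 4.941, Dorne 21.336, Eskel 7.477.
Rounding up gives 8, 10, 5, 22, 8 = 53 seats, so the divisor must be adjusted.
With modified divisor 3700: modified quotas Arden 6.756, Brisco 8.842, Carrow 4.744, Dorne 20.485, Eskel 7.178.
Rounding up: Arden 7, Brisco 9, Carrow 5, Dorne 21, Eskel 8 (total 50).
Dorne receives 21.

21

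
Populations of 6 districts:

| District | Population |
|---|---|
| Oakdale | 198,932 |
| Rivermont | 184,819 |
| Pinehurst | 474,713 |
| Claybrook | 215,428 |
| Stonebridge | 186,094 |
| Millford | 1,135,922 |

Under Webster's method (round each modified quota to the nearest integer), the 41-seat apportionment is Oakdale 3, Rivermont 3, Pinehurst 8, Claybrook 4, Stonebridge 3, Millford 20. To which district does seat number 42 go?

Priority for the next seat is population ÷ (current seats + 0.5).
Priorities: Oakdale 56837.714, Rivermont 52805.429, Pinehurst 55848.588, Claybrook 47872.889, Stonebridge 53169.714, Millford 55410.829.
Highest priority: Oakdale.

Oakdale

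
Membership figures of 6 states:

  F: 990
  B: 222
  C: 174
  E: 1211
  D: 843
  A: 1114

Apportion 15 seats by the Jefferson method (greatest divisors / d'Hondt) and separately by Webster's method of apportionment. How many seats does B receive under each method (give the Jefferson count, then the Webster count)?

Jefferson: F 4, B 0, C 0, E 4, D 3, A 4.
Webster: F 3, B 1, C 1, E 4, D 3, A 3.
B gets 0 under Jefferson and 1 under Webster.

0 and 1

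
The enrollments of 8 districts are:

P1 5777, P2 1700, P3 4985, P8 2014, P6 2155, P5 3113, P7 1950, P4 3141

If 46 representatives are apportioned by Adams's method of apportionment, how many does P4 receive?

Standard divisor 24835/46 ≈ 539.891; standard quotas: P1 10.700, P2 3.149, P3 9.233, P8 3.730, P6 3.992, P5 5.766, P7 3.612, P4 5.818.
Rounding up gives 11, 4, 10, 4, 4, 6, 4, 6 = 49 seats, so the divisor must be adjusted.
With modified divisor 600: modified quotas P1 9.628, P2 2.833, P3 8.308, P8 3.357, P6 3.592, P5 5.188, P7 3.250, P4 5.235.
Rounding up: P1 10, P2 3, P3 9, P8 4, P6 4, P5 6, P7 4, P4 6 (total 46).
P4 receives 6.

6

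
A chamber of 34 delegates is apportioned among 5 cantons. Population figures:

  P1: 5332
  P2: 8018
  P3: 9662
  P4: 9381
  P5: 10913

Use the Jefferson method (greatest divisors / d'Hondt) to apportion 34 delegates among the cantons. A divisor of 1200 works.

With modified divisor 1200: modified quotas P1 4.443, P2 6.682, P3 8.052, P4 7.817, P5 9.094.
Rounding down: P1 4, P2 6, P3 8, P4 7, P5 9 (total 34).

P1 4; P2 6; P3 8; P4 7; P5 9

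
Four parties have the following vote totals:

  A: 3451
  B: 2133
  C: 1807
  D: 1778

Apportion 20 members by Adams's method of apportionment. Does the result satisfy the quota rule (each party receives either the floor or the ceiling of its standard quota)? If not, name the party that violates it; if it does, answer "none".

Standard quotas: A 7.528, B 4.653, C 3.942, D 3.878.
Adams allocation: A 7, B 5, C 4, D 4.
Every allocation lies between the lower and upper quota.

none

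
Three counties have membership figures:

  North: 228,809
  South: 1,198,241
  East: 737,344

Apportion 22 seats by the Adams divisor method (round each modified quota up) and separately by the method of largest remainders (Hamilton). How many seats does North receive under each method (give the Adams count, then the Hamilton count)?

3 and 2

Adams: North 3, South 12, East 7.
Hamilton: North 2, South 12, East 8.
North gets 3 under Adams and 2 under Hamilton.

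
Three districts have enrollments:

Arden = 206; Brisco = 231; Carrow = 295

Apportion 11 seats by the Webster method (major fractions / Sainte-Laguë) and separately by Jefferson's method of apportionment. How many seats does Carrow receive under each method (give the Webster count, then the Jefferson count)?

Webster: Arden 3, Brisco 4, Carrow 4.
Jefferson: Arden 3, Brisco 3, Carrow 5.
Carrow gets 4 under Webster and 5 under Jefferson.

4 and 5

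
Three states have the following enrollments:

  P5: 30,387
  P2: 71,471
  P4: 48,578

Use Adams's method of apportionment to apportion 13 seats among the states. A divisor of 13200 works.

P5: 3, P2: 6, P4: 4

With modified divisor 13200: modified quotas P5 2.302, P2 5.414, P4 3.680.
Rounding up: P5 3, P2 6, P4 4 (total 13).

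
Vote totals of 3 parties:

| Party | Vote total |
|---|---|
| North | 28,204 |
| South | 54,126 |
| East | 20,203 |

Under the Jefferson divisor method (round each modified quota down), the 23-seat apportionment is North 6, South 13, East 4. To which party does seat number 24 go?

Priority for the next seat is population ÷ (current seats + 1).
Priorities: North 4029.143, South 3866.143, East 4040.600.
Highest priority: East.

East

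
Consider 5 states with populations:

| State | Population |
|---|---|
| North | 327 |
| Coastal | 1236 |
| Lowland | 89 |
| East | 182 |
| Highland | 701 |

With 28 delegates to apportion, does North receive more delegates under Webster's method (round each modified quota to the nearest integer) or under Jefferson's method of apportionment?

Webster: North 4, Coastal 13, Lowland 1, East 2, Highland 8.
Jefferson: North 3, Coastal 14, Lowland 1, East 2, Highland 8.
North gets 4 under Webster and 3 under Jefferson.

Webster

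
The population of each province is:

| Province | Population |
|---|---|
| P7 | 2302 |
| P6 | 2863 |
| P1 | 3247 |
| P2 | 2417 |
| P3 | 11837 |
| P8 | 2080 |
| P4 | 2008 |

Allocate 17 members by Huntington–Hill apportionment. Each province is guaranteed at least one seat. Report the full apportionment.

With divisor 1605: modified quotas P7 1.434, P6 1.784, P1 2.023, P2 1.506, P3 7.375, P8 1.296, P4 1.251.
Geometric-mean thresholds: P7 √(1·2)=1.414, P6 √(1·2)=1.414, P1 √(2·3)=2.449, P2 √(1·2)=1.414, P3 √(7·8)=7.483, P8 √(1·2)=1.414, P4 √(1·2)=1.414.
Each quota rounded against its threshold gives P7 2, P6 2, P1 2, P2 2, P3 7, P8 1, P4 1 (total 17).

P7: 2, P6: 2, P1: 2, P2: 2, P3: 7, P8: 1, P4: 1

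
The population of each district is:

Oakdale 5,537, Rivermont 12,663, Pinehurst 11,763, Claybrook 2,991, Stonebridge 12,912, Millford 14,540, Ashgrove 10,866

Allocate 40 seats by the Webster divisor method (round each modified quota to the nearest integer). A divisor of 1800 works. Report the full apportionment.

With modified divisor 1800: modified quotas Oakdale 3.076, Rivermont 7.035, Pinehurst 6.535, Claybrook 1.662, Stonebridge 7.173, Millford 8.078, Ashgrove 6.037.
Rounding to the nearest integer: Oakdale 3, Rivermont 7, Pinehurst 7, Claybrook 2, Stonebridge 7, Millford 8, Ashgrove 6 (total 40).

Oakdale 3, Rivermont 7, Pinehurst 7, Claybrook 2, Stonebridge 7, Millford 8, Ashgrove 6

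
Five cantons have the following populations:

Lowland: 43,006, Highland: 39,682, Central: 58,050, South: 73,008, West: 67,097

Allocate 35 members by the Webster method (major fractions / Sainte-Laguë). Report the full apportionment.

Standard divisor 280843/35 ≈ 8024.086; standard quotas: Lowland 5.360, Highland 4.945, Central 7.234, South 9.099, West 8.362.
Rounding to the nearest integer gives 5, 5, 7, 9, 8 = 34 seats, so the divisor must be adjusted.
With modified divisor 7860: modified quotas Lowland 5.472, Highland 5.049, Central 7.385, South 9.289, West 8.537.
Rounding to the nearest integer: Lowland 5, Highland 5, Central 7, South 9, West 9 (total 35).

Lowland 5, Highland 5, Central 7, South 9, West 9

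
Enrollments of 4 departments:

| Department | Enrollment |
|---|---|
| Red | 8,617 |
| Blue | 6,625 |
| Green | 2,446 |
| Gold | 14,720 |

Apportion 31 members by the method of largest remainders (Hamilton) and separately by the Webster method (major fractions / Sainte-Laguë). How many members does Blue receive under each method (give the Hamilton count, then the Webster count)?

6 and 7

Hamilton: Red 8, Blue 6, Green 3, Gold 14.
Webster: Red 8, Blue 7, Green 2, Gold 14.
Blue gets 6 under Hamilton and 7 under Webster.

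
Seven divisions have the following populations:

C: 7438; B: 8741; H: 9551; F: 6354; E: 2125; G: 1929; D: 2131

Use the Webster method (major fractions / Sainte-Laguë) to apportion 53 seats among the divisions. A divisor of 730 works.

C 10, B 12, H 13, F 9, E 3, G 3, D 3

With modified divisor 730: modified quotas C 10.189, B 11.974, H 13.084, F 8.704, E 2.911, G 2.642, D 2.919.
Rounding to the nearest integer: C 10, B 12, H 13, F 9, E 3, G 3, D 3 (total 53).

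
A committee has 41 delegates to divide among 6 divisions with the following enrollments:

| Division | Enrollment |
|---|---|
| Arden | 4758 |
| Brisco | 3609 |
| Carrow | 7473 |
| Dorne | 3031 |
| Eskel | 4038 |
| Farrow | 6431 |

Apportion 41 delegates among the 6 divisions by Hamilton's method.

Arden: 7; Brisco: 5; Carrow: 10; Dorne: 4; Eskel: 6; Farrow: 9

The standard divisor is 29340/41 ≈ 715.61.
Standard quotas: Arden 6.6489, Brisco 5.0433, Carrow 10.4428, Dorne 4.2355, Eskel 5.6427, Farrow 8.9867.
Lower quotas: Arden 6, Brisco 5, Carrow 10, Dorne 4, Eskel 5, Farrow 8 (sum 38, leaving 3 seats).
Remainders in descending order: Farrow 0.9867, Arden 0.6489, Eskel 0.6427, Carrow 0.4428, Dorne 0.2355, Brisco 0.0433.
Largest remainders: Farrow, Arden, Eskel receive the extra seats.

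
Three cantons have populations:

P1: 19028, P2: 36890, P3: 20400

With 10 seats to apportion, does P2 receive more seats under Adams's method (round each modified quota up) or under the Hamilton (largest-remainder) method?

Adams: P1 3, P2 4, P3 3.
Hamilton: P1 2, P2 5, P3 3.
P2 gets 4 under Adams and 5 under Hamilton.

Hamilton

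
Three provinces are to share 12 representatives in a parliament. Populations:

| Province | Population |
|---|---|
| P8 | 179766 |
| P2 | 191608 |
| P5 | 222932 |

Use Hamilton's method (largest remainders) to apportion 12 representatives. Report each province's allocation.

Standard divisor: 594306 ÷ 12 ≈ 49525.5.
Standard quotas: P8 3.6298, P2 3.8689, P5 4.5014.
Lower quotas: P8 3, P2 3, P5 4 (sum 10, leaving 2 seats).
Remainders in descending order: P2 0.8689, P8 0.6298, P5 0.5014.
The surplus seats go to P2, P8.

P8: 4, P2: 4, P5: 4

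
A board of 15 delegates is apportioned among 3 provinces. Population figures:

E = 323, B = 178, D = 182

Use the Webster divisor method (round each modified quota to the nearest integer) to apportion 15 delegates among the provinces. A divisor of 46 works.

With modified divisor 46: modified quotas E 7.022, B 3.870, D 3.957.
Rounding to the nearest integer: E 7, B 4, D 4 (total 15).

E=7; B=4; D=4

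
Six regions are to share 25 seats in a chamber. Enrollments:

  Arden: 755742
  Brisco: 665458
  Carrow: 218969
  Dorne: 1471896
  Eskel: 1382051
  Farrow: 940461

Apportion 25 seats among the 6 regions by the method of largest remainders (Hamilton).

Arden: 4; Brisco: 3; Carrow: 1; Dorne: 7; Eskel: 6; Farrow: 4

Standard divisor: 5434577 ÷ 25 ≈ 217383.08.
Standard quotas: Arden 3.4765, Brisco 3.0612, Carrow 1.0073, Dorne 6.7710, Eskel 6.3577, Farrow 4.3263.
Lower quotas: Arden 3, Brisco 3, Carrow 1, Dorne 6, Eskel 6, Farrow 4 (sum 23, leaving 2 seats).
Remainders in descending order: Dorne 0.7710, Arden 0.4765, Eskel 0.3577, Farrow 0.3263, Brisco 0.0612, Carrow 0.0073.
The surplus seats go to Dorne, Arden.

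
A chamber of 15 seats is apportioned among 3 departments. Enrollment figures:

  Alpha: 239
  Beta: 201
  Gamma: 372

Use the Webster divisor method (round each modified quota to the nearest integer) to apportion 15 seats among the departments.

Alpha: 4, Beta: 4, Gamma: 7

Standard divisor 812/15 ≈ 54.133; standard quotas: Alpha 4.415, Beta 3.713, Gamma 6.872.
Rounding to the nearest integer gives Alpha 4, Beta 4, Gamma 7 — total 15, matching the house size, so no adjustment is needed.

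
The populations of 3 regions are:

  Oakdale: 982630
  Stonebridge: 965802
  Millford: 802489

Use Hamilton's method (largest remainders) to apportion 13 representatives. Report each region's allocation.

The standard divisor is 2750921/13 ≈ 211609.308.
Standard quotas: Oakdale 4.6436, Stonebridge 4.5641, Millford 3.7923.
Lower quotas: Oakdale 4, Stonebridge 4, Millford 3 (sum 11, leaving 2 seats).
Remainders in descending order: Millford 0.7923, Oakdale 0.6436, Stonebridge 0.5641.
Largest remainders: Millford, Oakdale receive the extra seats.

Oakdale 5, Stonebridge 4, Millford 4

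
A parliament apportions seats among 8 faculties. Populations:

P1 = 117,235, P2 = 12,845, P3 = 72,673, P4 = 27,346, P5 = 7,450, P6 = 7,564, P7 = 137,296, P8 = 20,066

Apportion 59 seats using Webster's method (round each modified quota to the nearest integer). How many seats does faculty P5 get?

Standard divisor 402475/59 ≈ 6821.61; standard quotas: P1 17.186, P2 1.883, P3 10.653, P4 4.009, P5 1.092, P6 1.109, P7 20.127, P8 2.942.
Rounding to the nearest integer gives P1 17, P2 2, P3 11, P4 4, P5 1, P6 1, P7 20, P8 3 — total 59, matching the house size, so no adjustment is needed.
P5 receives 1.

1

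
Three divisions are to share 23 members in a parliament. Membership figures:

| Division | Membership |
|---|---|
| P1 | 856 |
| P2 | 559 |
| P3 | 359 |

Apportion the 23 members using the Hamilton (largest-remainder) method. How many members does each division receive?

Standard divisor: 1774 ÷ 23 ≈ 77.13.
Standard quotas: P1 11.098, P2 7.247, P3 4.654.
Lower quotas: P1 11, P2 7, P3 4 (sum 22, leaving 1 seat).
Remainders in descending order: P3 0.654, P2 0.247, P1 0.098.
Largest remainder: P3 receives the extra seat.

P1 11, P2 7, P3 5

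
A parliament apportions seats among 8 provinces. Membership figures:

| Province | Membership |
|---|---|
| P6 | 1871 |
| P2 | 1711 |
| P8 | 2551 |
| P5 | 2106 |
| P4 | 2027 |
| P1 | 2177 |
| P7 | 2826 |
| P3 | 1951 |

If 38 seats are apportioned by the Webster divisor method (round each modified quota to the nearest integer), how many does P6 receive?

Standard divisor 17220/38 ≈ 453.158; standard quotas: P6 4.129, P2 3.776, P8 5.629, P5 4.647, P4 4.473, P1 4.804, P7 6.236, P3 4.305.
Rounding to the nearest integer gives P6 4, P2 4, P8 6, P5 5, P4 4, P1 5, P7 6, P3 4 — total 38, matching the house size, so no adjustment is needed.
P6 receives 4.

4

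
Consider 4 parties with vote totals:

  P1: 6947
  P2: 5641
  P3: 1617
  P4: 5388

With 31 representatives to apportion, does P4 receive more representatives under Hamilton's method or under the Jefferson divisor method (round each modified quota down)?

Jefferson

Hamilton: P1 11, P2 9, P3 3, P4 8.
Jefferson: P1 11, P2 9, P3 2, P4 9.
P4 gets 8 under Hamilton and 9 under Jefferson.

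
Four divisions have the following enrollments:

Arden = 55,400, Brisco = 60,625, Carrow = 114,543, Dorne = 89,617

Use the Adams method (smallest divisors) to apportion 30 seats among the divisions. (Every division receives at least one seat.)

Arden: 5; Brisco: 6; Carrow: 11; Dorne: 8

Standard divisor 320185/30 ≈ 10672.833; standard quotas: Arden 5.191, Brisco 5.680, Carrow 10.732, Dorne 8.397.
Rounding up gives 6, 6, 11, 9 = 32 seats, so the divisor must be adjusted.
With modified divisor 11300: modified quotas Arden 4.903, Brisco 5.365, Carrow 10.137, Dorne 7.931.
Rounding up: Arden 5, Brisco 6, Carrow 11, Dorne 8 (total 30).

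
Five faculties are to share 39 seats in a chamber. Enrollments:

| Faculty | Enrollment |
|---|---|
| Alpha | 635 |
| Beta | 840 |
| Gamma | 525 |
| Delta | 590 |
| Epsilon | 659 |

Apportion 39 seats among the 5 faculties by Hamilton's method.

Alpha 8, Beta 10, Gamma 6, Delta 7, Epsilon 8

The standard divisor is 3249/39 ≈ 83.308.
Standard quotas: Alpha 7.622, Beta 10.083, Gamma 6.302, Delta 7.082, Epsilon 7.910.
Lower quotas: Alpha 7, Beta 10, Gamma 6, Delta 7, Epsilon 7 (sum 37, leaving 2 seats).
Remainders in descending order: Epsilon 0.910, Alpha 0.622, Gamma 0.302, Beta 0.083, Delta 0.082.
Largest remainders: Epsilon, Alpha receive the extra seats.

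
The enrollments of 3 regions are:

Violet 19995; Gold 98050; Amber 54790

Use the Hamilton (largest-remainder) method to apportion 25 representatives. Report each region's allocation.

Violet=3; Gold=14; Amber=8

The standard divisor is 172835/25 ≈ 6913.4.
Standard quotas: Violet 2.8922, Gold 14.1826, Amber 7.9252.
Lower quotas: Violet 2, Gold 14, Amber 7 (sum 23, leaving 2 seats).
Remainders in descending order: Amber 0.9252, Violet 0.8922, Gold 0.1826.
The surplus seats go to Amber, Violet.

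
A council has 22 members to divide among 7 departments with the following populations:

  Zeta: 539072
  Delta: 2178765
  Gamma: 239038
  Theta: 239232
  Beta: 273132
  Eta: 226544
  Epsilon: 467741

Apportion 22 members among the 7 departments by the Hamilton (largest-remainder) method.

Zeta=3, Delta=12, Gamma=1, Theta=1, Beta=1, Eta=1, Epsilon=3

Standard divisor: 4163524 ÷ 22 ≈ 189251.091.
Standard quotas: Zeta 2.8484, Delta 11.5126, Gamma 1.2631, Theta 1.2641, Beta 1.4432, Eta 1.1971, Epsilon 2.4715.
Lower quotas: Zeta 2, Delta 11, Gamma 1, Theta 1, Beta 1, Eta 1, Epsilon 2 (sum 19, leaving 3 seats).
Remainders in descending order: Zeta 0.8484, Delta 0.5126, Epsilon 0.4715, Beta 0.4432, Theta 0.2641, Gamma 0.2631, Eta 0.1971.
The surplus seats go to Zeta, Delta, Epsilon.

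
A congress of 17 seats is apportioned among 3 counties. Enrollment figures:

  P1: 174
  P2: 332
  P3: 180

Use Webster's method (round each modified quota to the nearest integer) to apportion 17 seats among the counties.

Standard divisor 686/17 ≈ 40.353; standard quotas: P1 4.312, P2 8.227, P3 4.461.
Rounding to the nearest integer gives 4, 8, 4 = 16 seats, so the divisor must be adjusted.
With modified divisor 39.5: modified quotas P1 4.405, P2 8.405, P3 4.557.
Rounding to the nearest integer: P1 4, P2 8, P3 5 (total 17).

P1 4, P2 8, P3 5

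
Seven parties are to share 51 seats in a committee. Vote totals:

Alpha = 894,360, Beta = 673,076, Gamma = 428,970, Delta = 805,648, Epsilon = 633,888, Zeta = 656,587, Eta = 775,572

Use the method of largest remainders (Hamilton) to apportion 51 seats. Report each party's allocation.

Alpha 9, Beta 7, Gamma 5, Delta 8, Epsilon 7, Zeta 7, Eta 8

Total 4868101; standard divisor 4868101/51 ≈ 95452.961.
Standard quotas: Alpha 9.3696, Beta 7.0514, Gamma 4.4940, Delta 8.4403, Epsilon 6.6408, Zeta 6.8786, Eta 8.1252.
Lower quotas: Alpha 9, Beta 7, Gamma 4, Delta 8, Epsilon 6, Zeta 6, Eta 8 (sum 48, leaving 3 seats).
Remainders in descending order: Zeta 0.8786, Epsilon 0.6408, Gamma 0.4940, Delta 0.4403, Alpha 0.3696, Eta 0.1252, Beta 0.0514.
Largest remainders: Zeta, Epsilon, Gamma receive the extra seats.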